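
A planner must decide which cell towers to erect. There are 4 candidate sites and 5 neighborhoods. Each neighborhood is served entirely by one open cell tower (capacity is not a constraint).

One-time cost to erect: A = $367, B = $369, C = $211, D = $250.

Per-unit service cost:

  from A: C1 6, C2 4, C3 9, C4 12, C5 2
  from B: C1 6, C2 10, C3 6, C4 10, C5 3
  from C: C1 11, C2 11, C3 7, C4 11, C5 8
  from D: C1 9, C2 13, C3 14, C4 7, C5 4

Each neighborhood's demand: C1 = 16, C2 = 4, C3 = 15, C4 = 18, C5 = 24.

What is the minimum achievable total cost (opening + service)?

Minimum total cost: 847

For any fixed open set, each neighborhood goes to its cheapest open site; total = fixed + service.
{B}: C1→B 6·16=96, C2→B 10·4=40, C3→B 6·15=90, C4→B 10·18=180, C5→B 3·24=72. Service 478; fixed 369; total 847.
{A}: C1→A 6·16=96, C2→A 4·4=16, C3→A 9·15=135, C4→A 12·18=216, C5→A 2·24=48. Service 511; fixed 367; total 878.
{D}: service 628 + fixed 250 = 878
{A, B, C, D}: service 376 + fixed 1197 = 1573
(All 15 nonempty subsets were checked; B only is lowest.)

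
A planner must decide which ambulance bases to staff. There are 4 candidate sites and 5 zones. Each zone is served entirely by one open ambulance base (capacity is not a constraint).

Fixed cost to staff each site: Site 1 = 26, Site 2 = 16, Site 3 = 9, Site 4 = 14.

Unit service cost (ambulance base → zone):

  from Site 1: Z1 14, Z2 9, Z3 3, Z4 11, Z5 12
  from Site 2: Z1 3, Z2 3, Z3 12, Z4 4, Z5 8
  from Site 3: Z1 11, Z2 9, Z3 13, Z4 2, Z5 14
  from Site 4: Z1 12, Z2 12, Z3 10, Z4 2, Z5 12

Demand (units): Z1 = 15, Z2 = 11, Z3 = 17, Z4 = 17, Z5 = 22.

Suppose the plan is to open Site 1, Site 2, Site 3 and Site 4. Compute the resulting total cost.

Total cost: 404

Each zone is assigned to its cheapest site among the open ones.
{Site 1, Site 2, Site 3, Site 4}: Z1→Site 2 3·15=45, Z2→Site 2 3·11=33, Z3→Site 1 3·17=51, Z4→Site 3 2·17=34, Z5→Site 2 8·22=176. Service 339; fixed 65; total 404.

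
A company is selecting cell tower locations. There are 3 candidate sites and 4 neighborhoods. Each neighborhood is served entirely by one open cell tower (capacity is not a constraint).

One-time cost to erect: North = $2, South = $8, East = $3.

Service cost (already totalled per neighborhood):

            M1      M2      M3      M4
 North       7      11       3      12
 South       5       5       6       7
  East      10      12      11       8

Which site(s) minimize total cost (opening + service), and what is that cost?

Open North and South; minimum total cost 30.

For any fixed open set, each neighborhood goes to its cheapest open site; total = fixed + service.
{North, South}: M1→South 5, M2→South 5, M3→North 3, M4→South 7. Service 20; fixed 10; total 30.
{South}: M1→South 5, M2→South 5, M3→South 6, M4→South 7. Service 23; fixed 8; total 31.
{North, South, East}: M1→South 5, M2→South 5, M3→North 3, M4→South 7. Service 20; fixed 13; total 33.
{North}: service 33 + fixed 2 = 35
No other subset beats 30.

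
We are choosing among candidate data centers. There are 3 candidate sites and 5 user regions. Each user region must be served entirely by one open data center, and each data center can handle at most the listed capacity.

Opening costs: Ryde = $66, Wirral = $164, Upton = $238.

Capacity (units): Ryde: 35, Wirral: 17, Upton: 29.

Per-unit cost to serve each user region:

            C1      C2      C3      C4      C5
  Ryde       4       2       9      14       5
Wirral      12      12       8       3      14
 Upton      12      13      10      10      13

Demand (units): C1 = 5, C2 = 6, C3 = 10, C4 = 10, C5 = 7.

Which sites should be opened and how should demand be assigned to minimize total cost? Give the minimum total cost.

Minimum total cost: 417

Open {Ryde, Wirral}: C1→Ryde 4·5=20, C2→Ryde 2·6=12, C3→Ryde 9·10=90, C4→Wirral 3·10=30, C5→Ryde 5·7=35.
Loads: Ryde carries 28/35, Wirral carries 10/17. Service 187; fixed 230; total 417.
Next best feasible plan costs 457.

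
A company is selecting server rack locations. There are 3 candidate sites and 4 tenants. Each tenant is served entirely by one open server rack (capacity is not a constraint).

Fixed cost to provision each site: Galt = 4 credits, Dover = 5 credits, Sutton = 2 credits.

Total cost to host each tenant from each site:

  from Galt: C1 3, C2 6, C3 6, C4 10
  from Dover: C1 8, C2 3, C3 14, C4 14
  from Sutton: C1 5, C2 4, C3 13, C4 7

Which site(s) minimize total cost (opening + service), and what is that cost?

For any fixed open set, each tenant goes to its cheapest open site; total = fixed + service.
{Galt, Sutton}: C1→Galt 3, C2→Sutton 4, C3→Galt 6, C4→Sutton 7. Service 20; fixed 6; total 26.
{Galt}: C1→Galt 3, C2→Galt 6, C3→Galt 6, C4→Galt 10. Service 25; fixed 4; total 29.
{Galt, Dover, Sutton}: C1→Galt 3, C2→Dover 3, C3→Galt 6, C4→Sutton 7. Service 19; fixed 11; total 30.
{Sutton}: service 29 + fixed 2 = 31
No other subset beats 26.

Open Galt and Sutton; minimum total cost 26.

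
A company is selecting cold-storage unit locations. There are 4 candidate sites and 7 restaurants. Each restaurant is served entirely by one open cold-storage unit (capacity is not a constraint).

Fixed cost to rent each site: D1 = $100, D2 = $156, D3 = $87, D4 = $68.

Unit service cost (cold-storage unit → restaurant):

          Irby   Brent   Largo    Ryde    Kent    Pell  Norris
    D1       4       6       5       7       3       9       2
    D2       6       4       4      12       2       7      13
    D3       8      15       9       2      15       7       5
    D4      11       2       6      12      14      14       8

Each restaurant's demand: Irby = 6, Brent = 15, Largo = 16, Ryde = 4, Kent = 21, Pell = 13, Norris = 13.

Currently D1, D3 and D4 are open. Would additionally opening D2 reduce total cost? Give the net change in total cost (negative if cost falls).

No — net change +119 (cost rises by 119).

Current service cost with {D1, D3, D4}: 322.
Adding D2: each restaurant re-picks its cheapest; new service cost 285, saving 37.
Extra fixed cost: 156. Net change = 156 − 37 = 119.
(Totals: 577 → 696.)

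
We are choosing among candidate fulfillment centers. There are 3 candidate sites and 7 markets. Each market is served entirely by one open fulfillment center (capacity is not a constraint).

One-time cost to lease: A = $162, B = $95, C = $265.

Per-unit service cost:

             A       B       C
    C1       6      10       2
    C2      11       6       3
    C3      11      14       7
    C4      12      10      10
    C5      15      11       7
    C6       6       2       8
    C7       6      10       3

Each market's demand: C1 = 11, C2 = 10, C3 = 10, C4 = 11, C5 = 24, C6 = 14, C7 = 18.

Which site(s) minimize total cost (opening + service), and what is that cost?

Open C only; minimum total cost 831.

For any fixed open set, each market goes to its cheapest open site; total = fixed + service.
{C}: C1→C 2·11=22, C2→C 3·10=30, C3→C 7·10=70, C4→C 10·11=110, C5→C 7·24=168, C6→C 8·14=112, C7→C 3·18=54. Service 566; fixed 265; total 831.
{B, C}: service 482 + fixed 360 = 842
{A, C}: service 538 + fixed 427 = 965
{A, B, C}: C1→C 2·11=22, C2→C 3·10=30, C3→C 7·10=70, C4→B 10·11=110, C5→C 7·24=168, C6→B 2·14=28, C7→C 3·18=54. Service 482; fixed 522; total 1004.
No other subset beats 831.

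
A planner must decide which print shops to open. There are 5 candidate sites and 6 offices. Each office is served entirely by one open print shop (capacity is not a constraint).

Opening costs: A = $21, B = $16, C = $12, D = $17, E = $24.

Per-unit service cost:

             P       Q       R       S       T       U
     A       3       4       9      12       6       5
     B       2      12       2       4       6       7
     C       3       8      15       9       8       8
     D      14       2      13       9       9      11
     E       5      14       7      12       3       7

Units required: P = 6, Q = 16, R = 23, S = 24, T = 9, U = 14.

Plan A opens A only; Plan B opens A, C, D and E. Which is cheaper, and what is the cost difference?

Plan B is cheaper by 124.

Plan A: {A}: P→A 3·6=18, Q→A 4·16=64, R→A 9·23=207, S→A 12·24=288, T→A 6·9=54, U→A 5·14=70. Service 701; fixed 21; total 722.
Plan B: {A, C, D, E}: P→A 3·6=18, Q→D 2·16=32, R→E 7·23=161, S→C 9·24=216, T→E 3·9=27, U→A 5·14=70. Service 524; fixed 74; total 598.
Difference: |722 − 598| = 124.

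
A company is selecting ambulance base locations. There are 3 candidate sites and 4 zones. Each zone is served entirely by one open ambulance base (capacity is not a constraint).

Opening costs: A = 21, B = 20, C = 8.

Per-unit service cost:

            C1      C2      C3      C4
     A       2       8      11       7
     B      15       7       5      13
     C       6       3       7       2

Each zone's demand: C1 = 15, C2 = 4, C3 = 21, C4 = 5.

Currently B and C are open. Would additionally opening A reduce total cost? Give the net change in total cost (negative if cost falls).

Current service cost with {B, C}: 217.
Adding A: each zone re-picks its cheapest; new service cost 157, saving 60.
Extra fixed cost: 21. Net change = 21 − 60 = -39.
(Totals: 245 → 206.)

Yes — net change −39 (cost falls by 39).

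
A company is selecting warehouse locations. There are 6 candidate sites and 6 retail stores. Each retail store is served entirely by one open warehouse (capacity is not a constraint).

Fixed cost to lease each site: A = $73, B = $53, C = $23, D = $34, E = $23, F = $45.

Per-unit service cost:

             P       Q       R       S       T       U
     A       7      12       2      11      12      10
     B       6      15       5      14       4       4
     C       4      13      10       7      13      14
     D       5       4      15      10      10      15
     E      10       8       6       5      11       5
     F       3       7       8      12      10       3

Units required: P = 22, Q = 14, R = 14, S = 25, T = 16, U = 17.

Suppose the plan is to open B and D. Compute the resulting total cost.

Total cost: 705

Each retail store is assigned to its cheapest site among the open ones.
{B, D}: P→D 5·22=110, Q→D 4·14=56, R→B 5·14=70, S→D 10·25=250, T→B 4·16=64, U→B 4·17=68. Service 618; fixed 87; total 705.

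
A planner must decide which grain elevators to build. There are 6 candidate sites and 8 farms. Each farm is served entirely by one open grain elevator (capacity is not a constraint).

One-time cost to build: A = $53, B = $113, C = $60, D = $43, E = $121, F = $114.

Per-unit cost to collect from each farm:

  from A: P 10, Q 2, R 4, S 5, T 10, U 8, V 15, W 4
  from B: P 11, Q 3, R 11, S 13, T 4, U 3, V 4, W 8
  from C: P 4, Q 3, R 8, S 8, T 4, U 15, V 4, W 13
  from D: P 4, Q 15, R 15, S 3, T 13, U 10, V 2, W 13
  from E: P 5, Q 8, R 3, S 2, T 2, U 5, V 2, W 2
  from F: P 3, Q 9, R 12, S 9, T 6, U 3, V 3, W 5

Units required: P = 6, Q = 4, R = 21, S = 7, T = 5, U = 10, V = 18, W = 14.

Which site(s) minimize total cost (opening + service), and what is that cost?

Open E only; minimum total cost 384.

For any fixed open set, each farm goes to its cheapest open site; total = fixed + service.
{E}: P→E 5·6=30, Q→E 8·4=32, R→E 3·21=63, S→E 2·7=14, T→E 2·5=10, U→E 5·10=50, V→E 2·18=36, W→E 2·14=28. Service 263; fixed 121; total 384.
{A, E}: service 239 + fixed 174 = 413
{C, E}: service 237 + fixed 181 = 418
{A, B, C, D, E, F}: P→F 3·6=18, Q→A 2·4=8, R→E 3·21=63, S→E 2·7=14, T→E 2·5=10, U→B 3·10=30, V→D 2·18=36, W→E 2·14=28. Service 207; fixed 504; total 711.
No other subset beats 384.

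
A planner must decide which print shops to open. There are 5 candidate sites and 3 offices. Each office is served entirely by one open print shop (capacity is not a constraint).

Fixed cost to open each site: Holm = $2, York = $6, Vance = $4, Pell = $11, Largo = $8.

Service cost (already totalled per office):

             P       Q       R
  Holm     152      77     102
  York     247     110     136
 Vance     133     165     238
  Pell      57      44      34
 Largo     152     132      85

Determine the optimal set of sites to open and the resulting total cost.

Open Pell only; minimum total cost 146.

For any fixed open set, each office goes to its cheapest open site; total = fixed + service.
{Pell}: P→Pell 57, Q→Pell 44, R→Pell 34. Service 135; fixed 11; total 146.
{Holm, Pell}: P→Pell 57, Q→Pell 44, R→Pell 34. Service 135; fixed 13; total 148.
{Vance, Pell}: service 135 + fixed 15 = 150
{Holm, York, Vance, Pell, Largo}: service 135 + fixed 31 = 166
No other subset beats 146.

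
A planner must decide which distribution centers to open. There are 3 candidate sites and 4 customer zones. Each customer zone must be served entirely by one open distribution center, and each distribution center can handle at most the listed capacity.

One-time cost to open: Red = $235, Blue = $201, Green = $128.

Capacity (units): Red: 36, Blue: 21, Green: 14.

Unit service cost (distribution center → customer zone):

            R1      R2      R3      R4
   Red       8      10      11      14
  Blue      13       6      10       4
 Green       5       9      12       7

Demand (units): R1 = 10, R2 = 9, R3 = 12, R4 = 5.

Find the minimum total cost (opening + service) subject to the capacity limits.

Open {Red}: R1→Red 8·10=80, R2→Red 10·9=90, R3→Red 11·12=132, R4→Red 14·5=70.
Loads: Red carries 36/36. Service 372; fixed 235; total 607.
Next best feasible plan costs 691.

Minimum total cost: 607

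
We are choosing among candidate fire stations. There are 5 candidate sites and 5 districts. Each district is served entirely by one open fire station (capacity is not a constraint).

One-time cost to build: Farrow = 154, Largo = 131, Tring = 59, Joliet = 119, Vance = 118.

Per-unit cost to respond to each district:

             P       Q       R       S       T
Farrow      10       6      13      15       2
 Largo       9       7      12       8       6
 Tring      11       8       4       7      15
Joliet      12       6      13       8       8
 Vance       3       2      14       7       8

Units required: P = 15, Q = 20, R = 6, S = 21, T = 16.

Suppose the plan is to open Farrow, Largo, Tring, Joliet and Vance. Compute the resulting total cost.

Each district is assigned to its cheapest site among the open ones.
{Farrow, Largo, Tring, Joliet, Vance}: P→Vance 3·15=45, Q→Vance 2·20=40, R→Tring 4·6=24, S→Tring 7·21=147, T→Farrow 2·16=32. Service 288; fixed 581; total 869.

Total cost: 869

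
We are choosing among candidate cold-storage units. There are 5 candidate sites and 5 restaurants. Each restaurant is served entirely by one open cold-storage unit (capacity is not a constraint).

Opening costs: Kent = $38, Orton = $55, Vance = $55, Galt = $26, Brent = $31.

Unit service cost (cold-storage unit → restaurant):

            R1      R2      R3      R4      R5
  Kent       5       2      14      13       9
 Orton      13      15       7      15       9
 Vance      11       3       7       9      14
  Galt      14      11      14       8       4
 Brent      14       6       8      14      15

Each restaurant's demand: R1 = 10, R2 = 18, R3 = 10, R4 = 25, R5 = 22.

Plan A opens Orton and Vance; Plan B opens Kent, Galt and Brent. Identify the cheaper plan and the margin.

Plan A: {Orton, Vance}: R1→Vance 11·10=110, R2→Vance 3·18=54, R3→Orton 7·10=70, R4→Vance 9·25=225, R5→Orton 9·22=198. Service 657; fixed 110; total 767.
Plan B: {Kent, Galt, Brent}: R1→Kent 5·10=50, R2→Kent 2·18=36, R3→Brent 8·10=80, R4→Galt 8·25=200, R5→Galt 4·22=88. Service 454; fixed 95; total 549.
Difference: |767 − 549| = 218.

Plan B is cheaper by 218.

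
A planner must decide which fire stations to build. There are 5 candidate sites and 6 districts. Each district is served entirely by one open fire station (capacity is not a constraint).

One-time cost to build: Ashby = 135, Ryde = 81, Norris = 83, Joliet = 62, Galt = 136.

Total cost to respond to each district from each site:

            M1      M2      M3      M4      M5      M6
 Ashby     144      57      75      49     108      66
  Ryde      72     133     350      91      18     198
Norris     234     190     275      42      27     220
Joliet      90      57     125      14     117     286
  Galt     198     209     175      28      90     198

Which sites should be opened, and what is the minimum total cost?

For any fixed open set, each district goes to its cheapest open site; total = fixed + service.
{Ashby, Ryde}: M1→Ryde 72, M2→Ashby 57, M3→Ashby 75, M4→Ashby 49, M5→Ryde 18, M6→Ashby 66. Service 337; fixed 216; total 553.
{Ashby, Ryde, Joliet}: service 302 + fixed 278 = 580
{Ashby, Joliet}: service 410 + fixed 197 = 607
{Ashby, Ryde, Norris, Joliet, Galt}: M1→Ryde 72, M2→Ashby 57, M3→Ashby 75, M4→Joliet 14, M5→Ryde 18, M6→Ashby 66. Service 302; fixed 497; total 799.
No other subset beats 553.

Open Ashby and Ryde; minimum total cost 553.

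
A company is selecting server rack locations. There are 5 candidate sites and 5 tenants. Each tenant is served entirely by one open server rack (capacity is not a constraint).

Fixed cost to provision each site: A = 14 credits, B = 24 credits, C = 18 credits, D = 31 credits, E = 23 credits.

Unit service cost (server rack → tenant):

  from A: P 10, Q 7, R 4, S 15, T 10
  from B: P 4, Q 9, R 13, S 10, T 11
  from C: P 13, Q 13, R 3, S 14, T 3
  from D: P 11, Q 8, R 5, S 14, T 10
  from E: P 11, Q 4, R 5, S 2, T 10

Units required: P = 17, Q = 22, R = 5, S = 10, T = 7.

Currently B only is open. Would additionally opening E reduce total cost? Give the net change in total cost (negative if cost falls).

Current service cost with {B}: 508.
Adding E: each tenant re-picks its cheapest; new service cost 271, saving 237.
Extra fixed cost: 23. Net change = 23 − 237 = -214.
(Totals: 532 → 318.)

Yes — net change −214 (cost falls by 214).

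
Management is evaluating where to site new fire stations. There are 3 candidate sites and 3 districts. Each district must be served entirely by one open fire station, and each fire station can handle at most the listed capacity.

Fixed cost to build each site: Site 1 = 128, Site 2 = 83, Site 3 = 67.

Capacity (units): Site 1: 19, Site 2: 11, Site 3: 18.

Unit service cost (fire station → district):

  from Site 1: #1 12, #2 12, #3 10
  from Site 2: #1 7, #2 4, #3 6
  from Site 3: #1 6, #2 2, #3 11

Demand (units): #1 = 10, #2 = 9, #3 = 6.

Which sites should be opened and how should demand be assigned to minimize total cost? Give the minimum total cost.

Minimum total cost: 304

Open {Site 2, Site 3}: #1→Site 2 7·10=70, #2→Site 3 2·9=18, #3→Site 3 11·6=66.
Loads: Site 2 carries 10/11, Site 3 carries 15/18. Service 154; fixed 150; total 304.
Next best feasible plan costs 312.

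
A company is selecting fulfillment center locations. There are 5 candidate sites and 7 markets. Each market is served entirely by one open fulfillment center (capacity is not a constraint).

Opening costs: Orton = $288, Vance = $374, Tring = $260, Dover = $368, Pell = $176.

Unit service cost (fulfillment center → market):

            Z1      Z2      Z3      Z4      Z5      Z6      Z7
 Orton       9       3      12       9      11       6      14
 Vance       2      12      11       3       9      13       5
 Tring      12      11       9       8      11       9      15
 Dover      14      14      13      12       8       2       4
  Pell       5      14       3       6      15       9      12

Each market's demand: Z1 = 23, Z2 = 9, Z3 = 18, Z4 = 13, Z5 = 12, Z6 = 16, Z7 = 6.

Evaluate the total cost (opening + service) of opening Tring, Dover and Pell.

Each market is assigned to its cheapest site among the open ones.
{Tring, Dover, Pell}: Z1→Pell 5·23=115, Z2→Tring 11·9=99, Z3→Pell 3·18=54, Z4→Pell 6·13=78, Z5→Dover 8·12=96, Z6→Dover 2·16=32, Z7→Dover 4·6=24. Service 498; fixed 804; total 1302.

Total cost: 1302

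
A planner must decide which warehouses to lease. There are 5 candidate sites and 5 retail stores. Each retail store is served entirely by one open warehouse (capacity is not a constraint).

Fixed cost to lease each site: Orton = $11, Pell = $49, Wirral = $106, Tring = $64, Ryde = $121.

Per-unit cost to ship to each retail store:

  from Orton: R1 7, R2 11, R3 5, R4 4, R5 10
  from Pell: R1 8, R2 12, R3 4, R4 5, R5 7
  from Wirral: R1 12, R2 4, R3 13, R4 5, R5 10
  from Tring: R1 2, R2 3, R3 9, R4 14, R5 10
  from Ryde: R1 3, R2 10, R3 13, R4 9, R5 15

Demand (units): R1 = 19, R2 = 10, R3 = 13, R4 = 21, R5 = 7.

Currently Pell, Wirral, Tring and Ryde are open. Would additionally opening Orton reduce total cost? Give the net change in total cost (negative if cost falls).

Yes — net change −10 (cost falls by 10).

Current service cost with {Pell, Wirral, Tring, Ryde}: 274.
Adding Orton: each retail store re-picks its cheapest; new service cost 253, saving 21.
Extra fixed cost: 11. Net change = 11 − 21 = -10.
(Totals: 614 → 604.)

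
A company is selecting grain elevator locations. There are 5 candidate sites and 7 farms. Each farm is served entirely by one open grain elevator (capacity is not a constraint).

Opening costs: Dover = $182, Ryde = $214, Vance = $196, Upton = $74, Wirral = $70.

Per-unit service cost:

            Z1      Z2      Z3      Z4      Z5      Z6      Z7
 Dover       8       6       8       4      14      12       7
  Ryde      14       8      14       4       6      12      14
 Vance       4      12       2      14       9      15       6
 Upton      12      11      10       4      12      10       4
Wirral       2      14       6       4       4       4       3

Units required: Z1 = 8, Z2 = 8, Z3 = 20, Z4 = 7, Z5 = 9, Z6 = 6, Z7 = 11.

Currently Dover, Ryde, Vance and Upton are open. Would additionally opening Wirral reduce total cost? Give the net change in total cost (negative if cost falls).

Yes — net change −11 (cost falls by 11).

Current service cost with {Dover, Ryde, Vance, Upton}: 306.
Adding Wirral: each farm re-picks its cheapest; new service cost 225, saving 81.
Extra fixed cost: 70. Net change = 70 − 81 = -11.
(Totals: 972 → 961.)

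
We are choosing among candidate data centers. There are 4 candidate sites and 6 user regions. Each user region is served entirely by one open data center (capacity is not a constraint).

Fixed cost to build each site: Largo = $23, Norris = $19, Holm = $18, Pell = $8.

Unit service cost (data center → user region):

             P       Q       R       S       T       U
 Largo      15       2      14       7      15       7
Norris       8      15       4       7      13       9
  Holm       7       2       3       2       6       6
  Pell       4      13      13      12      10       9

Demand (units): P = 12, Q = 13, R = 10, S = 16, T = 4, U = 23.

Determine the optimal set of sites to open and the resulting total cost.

Open Holm and Pell; minimum total cost 324.

For any fixed open set, each user region goes to its cheapest open site; total = fixed + service.
{Holm, Pell}: P→Pell 4·12=48, Q→Holm 2·13=26, R→Holm 3·10=30, S→Holm 2·16=32, T→Holm 6·4=24, U→Holm 6·23=138. Service 298; fixed 26; total 324.
{Norris, Holm, Pell}: P→Pell 4·12=48, Q→Holm 2·13=26, R→Holm 3·10=30, S→Holm 2·16=32, T→Holm 6·4=24, U→Holm 6·23=138. Service 298; fixed 45; total 343.
{Largo, Holm, Pell}: P→Pell 4·12=48, Q→Largo 2·13=26, R→Holm 3·10=30, S→Holm 2·16=32, T→Holm 6·4=24, U→Holm 6·23=138. Service 298; fixed 49; total 347.
{Largo, Norris, Holm, Pell}: service 298 + fixed 68 = 366
No other subset beats 324.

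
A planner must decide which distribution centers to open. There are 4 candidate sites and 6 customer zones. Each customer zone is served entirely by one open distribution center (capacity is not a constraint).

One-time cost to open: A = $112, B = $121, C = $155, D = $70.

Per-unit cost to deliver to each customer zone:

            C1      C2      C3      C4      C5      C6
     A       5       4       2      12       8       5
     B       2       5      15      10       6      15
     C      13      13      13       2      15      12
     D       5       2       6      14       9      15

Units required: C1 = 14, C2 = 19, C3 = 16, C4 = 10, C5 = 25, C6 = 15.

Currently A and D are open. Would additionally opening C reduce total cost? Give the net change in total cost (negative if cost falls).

No — net change +55 (cost rises by 55).

Current service cost with {A, D}: 535.
Adding C: each customer zone re-picks its cheapest; new service cost 435, saving 100.
Extra fixed cost: 155. Net change = 155 − 100 = 55.
(Totals: 717 → 772.)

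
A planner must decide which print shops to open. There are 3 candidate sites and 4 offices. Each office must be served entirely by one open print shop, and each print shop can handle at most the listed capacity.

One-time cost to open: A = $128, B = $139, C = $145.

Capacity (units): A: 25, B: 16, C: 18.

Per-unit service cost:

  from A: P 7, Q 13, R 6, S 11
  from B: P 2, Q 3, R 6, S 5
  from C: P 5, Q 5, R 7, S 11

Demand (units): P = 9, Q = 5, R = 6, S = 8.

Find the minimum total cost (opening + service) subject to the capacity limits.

Minimum total cost: 421

Open {A, B}: P→A 7·9=63, Q→B 3·5=15, R→A 6·6=36, S→B 5·8=40.
Loads: A carries 15/25, B carries 13/16. Service 154; fixed 267; total 421.
Next best feasible plan costs 424.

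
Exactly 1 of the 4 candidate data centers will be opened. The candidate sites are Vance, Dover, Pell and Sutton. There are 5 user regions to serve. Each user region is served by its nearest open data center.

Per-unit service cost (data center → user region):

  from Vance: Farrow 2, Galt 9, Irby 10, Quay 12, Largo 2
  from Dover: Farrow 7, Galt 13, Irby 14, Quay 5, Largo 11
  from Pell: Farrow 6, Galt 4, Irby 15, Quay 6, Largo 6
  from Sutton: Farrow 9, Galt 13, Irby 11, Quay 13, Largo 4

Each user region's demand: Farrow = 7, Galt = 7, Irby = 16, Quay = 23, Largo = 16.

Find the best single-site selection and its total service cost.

Choose Pell only; total service cost 544.

With exactly 1 open, each user region uses its cheapest among the chosen.
{Pell}: Farrow→Pell 6·7=42, Galt→Pell 4·7=28, Irby→Pell 15·16=240, Quay→Pell 6·23=138, Largo→Pell 6·16=96. Service cost 544.
{Vance}: service cost 545
{Dover}: service cost 655
Among all 4 size-1 choices, {Pell} is lowest.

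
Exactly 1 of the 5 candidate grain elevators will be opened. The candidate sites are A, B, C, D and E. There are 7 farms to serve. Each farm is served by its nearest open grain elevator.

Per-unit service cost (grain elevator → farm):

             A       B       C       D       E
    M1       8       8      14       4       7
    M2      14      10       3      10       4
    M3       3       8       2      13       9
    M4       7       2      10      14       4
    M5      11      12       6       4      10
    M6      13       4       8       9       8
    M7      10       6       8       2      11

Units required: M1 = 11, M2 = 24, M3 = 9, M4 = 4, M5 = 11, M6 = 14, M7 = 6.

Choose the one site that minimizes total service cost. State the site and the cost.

With exactly 1 open, each farm uses its cheapest among the chosen.
{C}: M1→C 14·11=154, M2→C 3·24=72, M3→C 2·9=18, M4→C 10·4=40, M5→C 6·11=66, M6→C 8·14=112, M7→C 8·6=48. Service cost 510.
{E}: service cost 558
{B}: service cost 632
Among all 5 size-1 choices, {C} is lowest.

Choose C only; total service cost 510.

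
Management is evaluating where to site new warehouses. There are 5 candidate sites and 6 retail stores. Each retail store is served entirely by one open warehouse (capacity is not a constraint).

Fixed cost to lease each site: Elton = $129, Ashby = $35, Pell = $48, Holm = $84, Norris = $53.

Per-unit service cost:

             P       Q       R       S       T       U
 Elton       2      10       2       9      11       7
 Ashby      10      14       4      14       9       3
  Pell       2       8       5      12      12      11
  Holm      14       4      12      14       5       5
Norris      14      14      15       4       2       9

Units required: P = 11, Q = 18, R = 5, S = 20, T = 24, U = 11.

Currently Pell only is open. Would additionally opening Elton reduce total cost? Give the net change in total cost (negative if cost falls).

Yes — net change −14 (cost falls by 14).

Current service cost with {Pell}: 840.
Adding Elton: each retail store re-picks its cheapest; new service cost 697, saving 143.
Extra fixed cost: 129. Net change = 129 − 143 = -14.
(Totals: 888 → 874.)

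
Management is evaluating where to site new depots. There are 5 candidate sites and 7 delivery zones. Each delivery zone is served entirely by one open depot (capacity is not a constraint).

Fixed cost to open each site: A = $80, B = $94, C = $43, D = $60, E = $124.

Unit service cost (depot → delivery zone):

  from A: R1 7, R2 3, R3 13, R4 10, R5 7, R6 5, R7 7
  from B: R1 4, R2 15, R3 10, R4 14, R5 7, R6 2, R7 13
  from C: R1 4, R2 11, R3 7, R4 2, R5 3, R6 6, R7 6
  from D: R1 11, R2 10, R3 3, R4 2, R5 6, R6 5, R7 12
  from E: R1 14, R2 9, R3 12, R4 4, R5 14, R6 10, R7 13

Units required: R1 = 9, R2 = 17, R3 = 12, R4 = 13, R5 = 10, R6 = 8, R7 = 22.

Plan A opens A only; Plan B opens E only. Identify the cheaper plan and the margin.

Plan A is cheaper by 361.

Plan A: {A}: R1→A 7·9=63, R2→A 3·17=51, R3→A 13·12=156, R4→A 10·13=130, R5→A 7·10=70, R6→A 5·8=40, R7→A 7·22=154. Service 664; fixed 80; total 744.
Plan B: {E}: R1→E 14·9=126, R2→E 9·17=153, R3→E 12·12=144, R4→E 4·13=52, R5→E 14·10=140, R6→E 10·8=80, R7→E 13·22=286. Service 981; fixed 124; total 1105.
Difference: |744 − 1105| = 361.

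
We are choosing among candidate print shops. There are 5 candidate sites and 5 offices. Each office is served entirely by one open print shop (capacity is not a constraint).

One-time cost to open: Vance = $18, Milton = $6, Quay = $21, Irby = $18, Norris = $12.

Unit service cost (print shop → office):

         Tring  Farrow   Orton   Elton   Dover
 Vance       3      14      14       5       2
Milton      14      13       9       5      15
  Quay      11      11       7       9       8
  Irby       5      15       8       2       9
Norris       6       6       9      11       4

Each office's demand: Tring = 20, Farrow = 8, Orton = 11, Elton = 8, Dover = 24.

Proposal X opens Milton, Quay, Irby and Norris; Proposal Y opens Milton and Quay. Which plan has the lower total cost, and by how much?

Proposal X: {Milton, Quay, Irby, Norris}: Tring→Irby 5·20=100, Farrow→Norris 6·8=48, Orton→Quay 7·11=77, Elton→Irby 2·8=16, Dover→Norris 4·24=96. Service 337; fixed 57; total 394.
Proposal Y: {Milton, Quay}: Tring→Quay 11·20=220, Farrow→Quay 11·8=88, Orton→Quay 7·11=77, Elton→Milton 5·8=40, Dover→Quay 8·24=192. Service 617; fixed 27; total 644.
Difference: |394 − 644| = 250.

Proposal X is cheaper by 250.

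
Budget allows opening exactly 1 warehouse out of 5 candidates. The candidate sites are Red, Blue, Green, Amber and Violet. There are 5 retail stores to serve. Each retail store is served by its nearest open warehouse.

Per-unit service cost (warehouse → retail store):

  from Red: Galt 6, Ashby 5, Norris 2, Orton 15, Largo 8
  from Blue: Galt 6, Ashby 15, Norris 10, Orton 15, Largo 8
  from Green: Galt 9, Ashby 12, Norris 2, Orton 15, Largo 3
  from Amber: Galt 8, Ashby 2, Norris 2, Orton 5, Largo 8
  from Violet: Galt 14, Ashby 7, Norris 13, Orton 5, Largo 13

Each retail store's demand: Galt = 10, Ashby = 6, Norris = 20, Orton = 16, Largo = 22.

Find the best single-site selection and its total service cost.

Choose Amber only; total service cost 388.

With exactly 1 open, each retail store uses its cheapest among the chosen.
{Amber}: Galt→Amber 8·10=80, Ashby→Amber 2·6=12, Norris→Amber 2·20=40, Orton→Amber 5·16=80, Largo→Amber 8·22=176. Service cost 388.
{Green}: service cost 508
{Red}: service cost 546
Among all 5 size-1 choices, {Amber} is lowest.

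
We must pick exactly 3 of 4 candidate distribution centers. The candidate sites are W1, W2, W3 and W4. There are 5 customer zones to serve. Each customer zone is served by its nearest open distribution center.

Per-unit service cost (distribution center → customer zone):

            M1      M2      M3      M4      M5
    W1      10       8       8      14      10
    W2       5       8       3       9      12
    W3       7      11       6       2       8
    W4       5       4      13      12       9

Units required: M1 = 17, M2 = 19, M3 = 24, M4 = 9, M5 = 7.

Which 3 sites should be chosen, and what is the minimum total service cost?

With exactly 3 open, each customer zone uses its cheapest among the chosen.
{W2, W3, W4}: M1→W2 5·17=85, M2→W4 4·19=76, M3→W2 3·24=72, M4→W3 2·9=18, M5→W3 8·7=56. Service cost 307.
{W1, W2, W4}: service cost 377
{W1, W3, W4}: service cost 379
Among all 4 size-3 choices, {W2, W3, W4} is lowest.

Choose W2, W3 and W4; total service cost 307.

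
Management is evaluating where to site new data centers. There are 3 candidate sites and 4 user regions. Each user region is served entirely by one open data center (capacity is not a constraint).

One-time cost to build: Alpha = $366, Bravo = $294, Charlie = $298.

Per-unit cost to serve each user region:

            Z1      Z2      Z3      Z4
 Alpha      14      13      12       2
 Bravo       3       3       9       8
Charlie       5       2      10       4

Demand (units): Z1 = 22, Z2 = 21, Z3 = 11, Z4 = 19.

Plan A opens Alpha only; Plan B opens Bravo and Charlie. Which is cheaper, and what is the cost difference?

Plan B is cheaper by 242.

Plan A: {Alpha}: Z1→Alpha 14·22=308, Z2→Alpha 13·21=273, Z3→Alpha 12·11=132, Z4→Alpha 2·19=38. Service 751; fixed 366; total 1117.
Plan B: {Bravo, Charlie}: Z1→Bravo 3·22=66, Z2→Charlie 2·21=42, Z3→Bravo 9·11=99, Z4→Charlie 4·19=76. Service 283; fixed 592; total 875.
Difference: |1117 − 875| = 242.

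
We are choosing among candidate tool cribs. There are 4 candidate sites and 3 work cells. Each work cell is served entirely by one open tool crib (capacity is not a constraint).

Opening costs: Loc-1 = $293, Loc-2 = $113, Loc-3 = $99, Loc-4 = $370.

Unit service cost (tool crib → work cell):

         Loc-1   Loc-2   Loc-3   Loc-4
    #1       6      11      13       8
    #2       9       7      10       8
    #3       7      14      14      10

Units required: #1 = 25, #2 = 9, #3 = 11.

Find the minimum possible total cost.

Minimum total cost: 601

For any fixed open set, each work cell goes to its cheapest open site; total = fixed + service.
{Loc-1}: #1→Loc-1 6·25=150, #2→Loc-1 9·9=81, #3→Loc-1 7·11=77. Service 308; fixed 293; total 601.
{Loc-2}: #1→Loc-2 11·25=275, #2→Loc-2 7·9=63, #3→Loc-2 14·11=154. Service 492; fixed 113; total 605.
{Loc-3}: #1→Loc-3 13·25=325, #2→Loc-3 10·9=90, #3→Loc-3 14·11=154. Service 569; fixed 99; total 668.
{Loc-1, Loc-2, Loc-3, Loc-4}: #1→Loc-1 6·25=150, #2→Loc-2 7·9=63, #3→Loc-1 7·11=77. Service 290; fixed 875; total 1165.
(All 15 nonempty subsets were checked; Loc-1 only is lowest.)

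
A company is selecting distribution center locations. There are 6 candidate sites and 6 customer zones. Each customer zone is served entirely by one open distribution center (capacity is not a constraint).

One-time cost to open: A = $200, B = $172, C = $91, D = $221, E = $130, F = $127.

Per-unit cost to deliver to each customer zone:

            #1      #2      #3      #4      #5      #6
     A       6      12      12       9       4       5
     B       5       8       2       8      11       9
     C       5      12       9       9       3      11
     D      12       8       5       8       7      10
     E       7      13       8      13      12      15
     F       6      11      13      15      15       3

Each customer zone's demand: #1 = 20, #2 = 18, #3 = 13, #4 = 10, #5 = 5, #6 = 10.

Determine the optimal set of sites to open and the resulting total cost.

For any fixed open set, each customer zone goes to its cheapest open site; total = fixed + service.
{B}: #1→B 5·20=100, #2→B 8·18=144, #3→B 2·13=26, #4→B 8·10=80, #5→B 11·5=55, #6→B 9·10=90. Service 495; fixed 172; total 667.
{B, C}: service 455 + fixed 263 = 718
{B, F}: service 435 + fixed 299 = 734
{A, B, C, D, E, F}: service 395 + fixed 941 = 1336
No other subset beats 667.

Open B only; minimum total cost 667.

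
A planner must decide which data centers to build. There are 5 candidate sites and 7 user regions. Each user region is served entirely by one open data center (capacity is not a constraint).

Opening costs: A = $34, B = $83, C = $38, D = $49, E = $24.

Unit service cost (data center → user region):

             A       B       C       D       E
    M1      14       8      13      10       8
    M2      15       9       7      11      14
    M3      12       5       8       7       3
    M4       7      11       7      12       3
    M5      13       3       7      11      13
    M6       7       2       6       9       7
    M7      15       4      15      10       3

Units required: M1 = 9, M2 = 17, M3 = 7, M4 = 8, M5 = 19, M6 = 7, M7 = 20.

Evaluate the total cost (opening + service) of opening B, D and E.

Total cost: 557

Each user region is assigned to its cheapest site among the open ones.
{B, D, E}: M1→B 8·9=72, M2→B 9·17=153, M3→E 3·7=21, M4→E 3·8=24, M5→B 3·19=57, M6→B 2·7=14, M7→E 3·20=60. Service 401; fixed 156; total 557.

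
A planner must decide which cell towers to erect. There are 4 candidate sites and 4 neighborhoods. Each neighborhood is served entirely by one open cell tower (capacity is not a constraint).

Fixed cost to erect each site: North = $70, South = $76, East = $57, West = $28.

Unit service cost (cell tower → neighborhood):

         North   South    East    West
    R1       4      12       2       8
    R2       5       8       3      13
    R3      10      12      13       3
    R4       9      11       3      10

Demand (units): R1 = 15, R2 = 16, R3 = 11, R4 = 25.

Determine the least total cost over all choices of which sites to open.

For any fixed open set, each neighborhood goes to its cheapest open site; total = fixed + service.
{East, West}: R1→East 2·15=30, R2→East 3·16=48, R3→West 3·11=33, R4→East 3·25=75. Service 186; fixed 85; total 271.
{North, East, West}: R1→East 2·15=30, R2→East 3·16=48, R3→West 3·11=33, R4→East 3·25=75. Service 186; fixed 155; total 341.
{South, East, West}: R1→East 2·15=30, R2→East 3·16=48, R3→West 3·11=33, R4→East 3·25=75. Service 186; fixed 161; total 347.
{North, South, East, West}: service 186 + fixed 231 = 417
No other subset beats 271.

Minimum total cost: 271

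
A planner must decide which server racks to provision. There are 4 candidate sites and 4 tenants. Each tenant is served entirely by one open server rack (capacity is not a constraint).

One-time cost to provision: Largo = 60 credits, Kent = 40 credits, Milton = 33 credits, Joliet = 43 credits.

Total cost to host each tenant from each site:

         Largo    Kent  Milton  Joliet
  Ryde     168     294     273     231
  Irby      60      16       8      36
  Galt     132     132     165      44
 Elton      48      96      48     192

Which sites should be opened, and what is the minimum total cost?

Open Largo and Joliet; minimum total cost 399.

For any fixed open set, each tenant goes to its cheapest open site; total = fixed + service.
{Largo, Joliet}: Ryde→Largo 168, Irby→Joliet 36, Galt→Joliet 44, Elton→Largo 48. Service 296; fixed 103; total 399.
{Largo, Milton, Joliet}: service 268 + fixed 136 = 404
{Milton, Joliet}: Ryde→Joliet 231, Irby→Milton 8, Galt→Joliet 44, Elton→Milton 48. Service 331; fixed 76; total 407.
{Largo, Kent, Milton, Joliet}: Ryde→Largo 168, Irby→Milton 8, Galt→Joliet 44, Elton→Largo 48. Service 268; fixed 176; total 444.
(All 15 nonempty subsets were checked; Largo and Joliet is lowest.)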